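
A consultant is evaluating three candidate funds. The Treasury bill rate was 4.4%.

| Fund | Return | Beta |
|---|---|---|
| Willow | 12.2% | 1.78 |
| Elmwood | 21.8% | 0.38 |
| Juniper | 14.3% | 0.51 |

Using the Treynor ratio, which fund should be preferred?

Willow: Treynor = (12.2% − 4.4%) / 1.78 = 4.382
Elmwood: Treynor = (21.8% − 4.4%) / 0.38 = 45.789
Juniper: Treynor = (14.3% − 4.4%) / 0.51 = 19.412
Highest: Elmwood (45.789).

Elmwood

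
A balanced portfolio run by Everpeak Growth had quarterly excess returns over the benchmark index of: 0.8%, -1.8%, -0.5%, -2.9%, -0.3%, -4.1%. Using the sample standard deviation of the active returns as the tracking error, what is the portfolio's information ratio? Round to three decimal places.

r̄ = (0.8 − 1.8 − 0.5 − 2.9 − 0.3 − 4.1) / 6 = -8.80 / 6 = -1.4667%
Sample σ = √[Σ(r − r̄)² / 5] = √[16.5333 / 5] = √3.3067 = 1.8184%
IR = r̄ / tracking error = -1.4667 / 1.8184 = -0.8066

-0.807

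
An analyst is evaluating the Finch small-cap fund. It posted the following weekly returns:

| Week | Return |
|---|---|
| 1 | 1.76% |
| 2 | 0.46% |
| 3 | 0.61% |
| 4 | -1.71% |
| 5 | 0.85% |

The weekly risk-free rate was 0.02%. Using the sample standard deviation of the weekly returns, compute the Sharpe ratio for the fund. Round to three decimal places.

0.292

r̄ = (1.76 + 0.46 + 0.61 − 1.71 + 0.85) / 5 = 1.970 / 5 = 0.3940%
Σ(r − r̄)² = 6.5517; sample σ = √(6.5517/4) = 1.2798%
Sharpe = (r̄ − rf) / σ = (0.3940 − 0.02) / 1.2798 = 0.3740 / 1.2798 = 0.2922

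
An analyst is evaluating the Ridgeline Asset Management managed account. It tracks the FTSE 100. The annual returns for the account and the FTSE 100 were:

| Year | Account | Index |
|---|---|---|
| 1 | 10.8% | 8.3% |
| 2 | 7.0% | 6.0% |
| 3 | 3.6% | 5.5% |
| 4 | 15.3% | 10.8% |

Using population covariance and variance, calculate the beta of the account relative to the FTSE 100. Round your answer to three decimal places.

r̄p = 9.1750%,  r̄m = 7.6500%
Cov = Σ(rp − r̄p)(rm − r̄m) / 4 = 8.9813
Var(rm) = Σ(rm − r̄m)² / 4 = 4.4225
β = Cov / Var = 8.9813 / 4.4225 = 2.0308

2.031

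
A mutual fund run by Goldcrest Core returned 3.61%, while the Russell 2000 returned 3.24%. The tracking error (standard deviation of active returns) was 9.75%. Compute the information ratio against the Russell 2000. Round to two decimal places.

IR = (Rp − Rb) / TE = (3.61% − 3.24%) / 9.75% = 0.37% / 9.75% = 0.0379

0.04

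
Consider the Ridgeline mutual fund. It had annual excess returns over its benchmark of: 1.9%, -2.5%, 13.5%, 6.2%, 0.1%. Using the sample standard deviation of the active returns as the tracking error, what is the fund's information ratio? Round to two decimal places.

r̄ = (1.9 − 2.5 + 13.5 + 6.2 + 0.1) / 5 = 19.20 / 5 = 3.8400%
Σ(r − r̄)² = (1.9 − 3.8400)² + (-2.5 − 3.8400)² + (13.5 − 3.8400)² + … = 156.8320
sample σ = √(156.8320 / 4) = √39.2080 = 6.2616%
IR = r̄ / tracking error = 3.8400 / 6.2616 = 0.6133

0.61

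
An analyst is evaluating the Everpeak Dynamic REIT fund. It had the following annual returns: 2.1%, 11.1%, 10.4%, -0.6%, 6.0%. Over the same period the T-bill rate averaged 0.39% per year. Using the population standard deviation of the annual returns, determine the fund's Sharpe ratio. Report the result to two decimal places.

r̄ = (2.1 + 11.1 + 10.4 − 0.6 + 6) / 5 = 29.00 / 5 = 5.8000%
Σ(r − r̄)² = (2.1 − 5.8000)² + (11.1 − 5.8000)² + … = 103.9400
population σ = √(103.9400 / 5) = √20.7880 = 4.5594%
Sharpe = (r̄ − rf) / σ = (5.8000 − 0.39) / 4.5594 = 5.4100 / 4.5594 = 1.1866

1.19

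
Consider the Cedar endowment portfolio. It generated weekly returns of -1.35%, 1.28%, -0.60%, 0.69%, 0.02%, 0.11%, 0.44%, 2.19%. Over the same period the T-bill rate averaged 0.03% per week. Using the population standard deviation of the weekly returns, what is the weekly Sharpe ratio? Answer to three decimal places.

0.311

Mean return r̄ = 2.780 / 8 = 0.3475%
Population std dev = √[8.3332 / 8] = 1.0206%
Sharpe = (r̄ − rf) / σ = (0.3475 − 0.03) / 1.0206 = 0.3175 / 1.0206 = 0.3111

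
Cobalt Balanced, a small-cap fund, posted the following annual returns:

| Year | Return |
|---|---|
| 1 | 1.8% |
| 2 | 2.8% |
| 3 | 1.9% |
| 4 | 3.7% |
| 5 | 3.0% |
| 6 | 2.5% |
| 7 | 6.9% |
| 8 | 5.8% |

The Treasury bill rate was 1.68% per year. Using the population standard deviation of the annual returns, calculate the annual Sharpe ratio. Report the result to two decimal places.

r̄ = (1.8 + 2.8 + 1.9 + 3.7 + 3 + 2.5 + 6.9 + 5.8) / 8 = 3.5500%
Σ(r − r̄)² = (1.8 − 3.5500)² + (2.8 − 3.5500)² + … = 24.0600
population σ = √(24.0600 / 8) = √3.0075 = 1.7342%
Sharpe = (r̄ − rf) / σ = (3.5500 − 1.68) / 1.7342 = 1.8700 / 1.7342 = 1.0783

1.08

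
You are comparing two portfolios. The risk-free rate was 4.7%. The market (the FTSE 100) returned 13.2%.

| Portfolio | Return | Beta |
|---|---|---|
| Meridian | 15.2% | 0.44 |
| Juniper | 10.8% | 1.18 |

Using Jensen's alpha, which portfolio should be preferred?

Meridian: α = 15.2% − [4.7% + 0.44 × (13.2% − 4.7%)] = 6.760
Juniper: α = 10.8% − [4.7% + 1.18 × (13.2% − 4.7%)] = -3.930
Highest: Meridian (6.760).

Meridian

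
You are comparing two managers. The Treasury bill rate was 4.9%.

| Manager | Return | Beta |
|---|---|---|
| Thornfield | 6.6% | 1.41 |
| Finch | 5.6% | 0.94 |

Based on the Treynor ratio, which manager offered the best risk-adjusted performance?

Thornfield

Thornfield: Treynor = (6.6% − 4.9%) / 1.41 = 1.206
Finch: Treynor = (5.6% − 4.9%) / 0.94 = 0.745
Highest: Thornfield (1.206).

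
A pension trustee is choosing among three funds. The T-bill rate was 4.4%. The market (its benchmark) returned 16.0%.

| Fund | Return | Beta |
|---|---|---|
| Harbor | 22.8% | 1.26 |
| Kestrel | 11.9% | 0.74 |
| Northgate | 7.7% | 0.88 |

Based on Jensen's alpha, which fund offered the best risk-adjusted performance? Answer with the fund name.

Harbor: α = 22.8% − [4.4% + 1.26 × (16.0% − 4.4%)] = 3.784
Kestrel: α = 11.9% − [4.4% + 0.74 × (16.0% − 4.4%)] = -1.084
Northgate: α = 7.7% − [4.4% + 0.88 × (16.0% − 4.4%)] = -6.908
Highest: Harbor (3.784).

Harbor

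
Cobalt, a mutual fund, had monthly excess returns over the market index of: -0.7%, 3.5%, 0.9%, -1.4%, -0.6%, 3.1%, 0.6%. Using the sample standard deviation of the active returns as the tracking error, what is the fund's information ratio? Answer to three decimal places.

μ = (-0.7 + 3.5 + 0.9 − 1.4 − 0.6 + 3.1 + 0.6) / 7 = 0.7714%
Sample σ = √[Σ(r − μ)² / 6] = √[21.6743 / 6] = √3.6124 = 1.9006%
IR = μ / tracking error = 0.7714 / 1.9006 = 0.4059

0.406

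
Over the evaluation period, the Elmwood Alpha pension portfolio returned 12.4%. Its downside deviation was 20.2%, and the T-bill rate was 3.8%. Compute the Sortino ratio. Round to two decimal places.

Sortino = (Rp − Rf) / σd = (12.4% − 3.8%) / 20.2% = 8.60% / 20.2% = 0.4257

0.43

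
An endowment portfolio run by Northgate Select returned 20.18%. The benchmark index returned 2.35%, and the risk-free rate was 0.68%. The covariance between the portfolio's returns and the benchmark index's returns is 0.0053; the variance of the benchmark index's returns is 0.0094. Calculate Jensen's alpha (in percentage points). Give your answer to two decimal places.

18.56

β = Cov / Var = 0.0053 / 0.0094 = 0.5638
E[R] = Rf + β(Rm − Rf) = 0.68% + 0.5638 × (2.35% − 0.68%) = 1.6215%
α = Rp − E[R] = 20.18% − 1.6215% = 18.5585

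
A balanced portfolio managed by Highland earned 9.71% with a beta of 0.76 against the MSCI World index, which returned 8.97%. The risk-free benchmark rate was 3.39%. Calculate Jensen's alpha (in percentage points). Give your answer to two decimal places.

2.08

CAPM expected return = Rf + β(Rm − Rf) = 3.39% + 0.76 × (8.97% − 3.39%) = 3.39 + 0.76 × 5.58 = 7.6308%
Jensen's α = Rp − E[R] = 9.71% − 7.6308% = 2.0792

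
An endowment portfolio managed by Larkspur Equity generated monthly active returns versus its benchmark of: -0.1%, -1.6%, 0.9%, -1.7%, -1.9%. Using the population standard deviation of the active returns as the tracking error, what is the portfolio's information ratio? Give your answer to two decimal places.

-0.80

μ = (-0.1 − 1.6 + 0.9 − 1.7 − 1.9) / 5 = -0.8800%
Population std dev = √[6.0080 / 5] = 1.0962%
IR = μ / tracking error = -0.8800 / 1.0962 = -0.8028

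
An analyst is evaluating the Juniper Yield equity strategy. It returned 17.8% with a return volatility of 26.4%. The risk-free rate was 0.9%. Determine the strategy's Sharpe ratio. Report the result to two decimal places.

0.64

Sharpe = (Rp − Rf) / σp = (17.8% − 0.9%) / 26.4% = 16.90% / 26.4% = 0.6402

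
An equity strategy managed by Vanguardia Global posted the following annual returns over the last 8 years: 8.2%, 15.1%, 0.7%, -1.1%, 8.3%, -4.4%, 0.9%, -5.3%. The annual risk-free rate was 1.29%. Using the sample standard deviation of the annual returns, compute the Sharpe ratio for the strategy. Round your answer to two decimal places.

Mean return r̄ = 22.40 / 8 = 2.8000%
Σ(r − r̄)² = (8.2 − 2.8000)² + (15.1 − 2.8000)² + (0.7 − 2.8000)² + … = 351.3800
σ = √[351.3800 / 7] = 7.0850%
Sharpe = (r̄ − rf) / σ = (2.8000 − 1.29) / 7.0850 = 1.5100 / 7.0850 = 0.2131

0.21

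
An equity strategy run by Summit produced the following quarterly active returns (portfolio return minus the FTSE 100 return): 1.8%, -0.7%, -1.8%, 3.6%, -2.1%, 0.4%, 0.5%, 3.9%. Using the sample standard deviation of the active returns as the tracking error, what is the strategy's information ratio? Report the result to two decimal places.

0.31

r̄ = (1.8 − 0.7 − 1.8 + 3.6 − 2.1 + 0.4 + 0.5 + 3.9) / 8 = 5.60 / 8 = 0.7000%
Sample std dev = √[36.0400 / 7] = 2.2690%
IR = r̄ / tracking error = 0.7000 / 2.2690 = 0.3085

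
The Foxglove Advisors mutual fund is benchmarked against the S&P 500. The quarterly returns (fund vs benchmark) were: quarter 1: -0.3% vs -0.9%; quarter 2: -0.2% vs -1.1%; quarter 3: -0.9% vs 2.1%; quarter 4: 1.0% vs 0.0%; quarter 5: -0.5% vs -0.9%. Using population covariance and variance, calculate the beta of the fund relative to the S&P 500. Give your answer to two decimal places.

r̄p = -0.1800%,  r̄m = -0.1600%
Cov = Σ(rp − r̄p)(rm − r̄m) / 5 = -0.2188
Var(rm) = Σ(rm − r̄m)² / 5 = 1.4224
β = Cov / Var = -0.2188 / 1.4224 = -0.1538

-0.15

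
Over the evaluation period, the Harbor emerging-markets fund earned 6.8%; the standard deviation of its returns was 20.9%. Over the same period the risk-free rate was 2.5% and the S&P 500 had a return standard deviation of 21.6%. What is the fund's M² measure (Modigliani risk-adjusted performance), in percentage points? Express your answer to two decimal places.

6.94

Sharpe = (Rp − Rf) / σp = (6.8% − 2.5%) / 20.9% = 0.2057
M² = Rf + Sharpe × σm = 2.5% + 0.2057 × 21.6% = 6.9431%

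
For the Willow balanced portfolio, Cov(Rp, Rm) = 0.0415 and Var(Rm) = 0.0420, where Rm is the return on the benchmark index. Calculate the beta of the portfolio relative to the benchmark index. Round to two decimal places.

β = Cov(Rp, Rm) / Var(Rm) = 0.0415 / 0.0420 = 0.9881

0.99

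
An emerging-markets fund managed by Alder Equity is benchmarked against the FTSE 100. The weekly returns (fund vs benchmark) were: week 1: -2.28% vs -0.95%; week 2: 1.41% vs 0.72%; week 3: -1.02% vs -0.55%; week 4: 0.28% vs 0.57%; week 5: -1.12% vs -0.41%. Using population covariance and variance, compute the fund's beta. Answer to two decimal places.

r̄p = -0.5460%,  r̄m = -0.1240%
Cov = Σ(rp − r̄p)(rm − r̄m) / 5 = 0.8045
Var(rm) = Σ(rm − r̄m)² / 5 = 0.4279
β = Cov / Var = 0.8045 / 0.4279 = 1.8801

1.88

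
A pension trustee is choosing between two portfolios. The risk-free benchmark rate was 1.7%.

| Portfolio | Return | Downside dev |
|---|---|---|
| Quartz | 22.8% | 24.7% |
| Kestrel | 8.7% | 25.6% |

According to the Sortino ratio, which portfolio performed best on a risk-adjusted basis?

Quartz: Sortino ratio = (22.8% − 1.7%) / 24.7% = 0.854
Kestrel: Sortino ratio = (8.7% − 1.7%) / 25.6% = 0.273
Highest: Quartz (0.854).

Quartz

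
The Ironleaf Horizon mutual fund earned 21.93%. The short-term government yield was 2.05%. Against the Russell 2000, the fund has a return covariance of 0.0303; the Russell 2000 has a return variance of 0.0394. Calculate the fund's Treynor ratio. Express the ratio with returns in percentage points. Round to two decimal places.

β = Cov / Var = 0.0303 / 0.0394 = 0.7690
Treynor = (Rp − Rf) / β = (21.93% − 2.05%) / 0.7690 = 19.88 / 0.7690 = 25.8518

25.85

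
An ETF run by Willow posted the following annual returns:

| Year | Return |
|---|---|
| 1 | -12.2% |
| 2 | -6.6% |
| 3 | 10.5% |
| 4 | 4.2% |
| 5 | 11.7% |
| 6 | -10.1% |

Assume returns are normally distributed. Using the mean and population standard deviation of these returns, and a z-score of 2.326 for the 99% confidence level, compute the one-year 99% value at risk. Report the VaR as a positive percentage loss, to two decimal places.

μ = (-12.2 − 6.6 + 10.5 + 4.2 + 11.7 − 10.1) / 6 = -2.50 / 6 = -0.4167%
Population std dev = √[558.1483 / 6] = 9.6449%
VaR = −(μ − z·σ) = −(-0.4167 − 2.326 × 9.6449) = −(-22.8507) = 22.8507%

22.85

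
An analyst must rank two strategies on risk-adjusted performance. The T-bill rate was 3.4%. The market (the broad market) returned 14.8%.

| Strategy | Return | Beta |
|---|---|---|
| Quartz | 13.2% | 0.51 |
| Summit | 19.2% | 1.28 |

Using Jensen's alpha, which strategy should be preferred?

Quartz: α = 13.2% − [3.4% + 0.51 × (14.8% − 3.4%)] = 3.986
Summit: α = 19.2% − [3.4% + 1.28 × (14.8% − 3.4%)] = 1.208
Highest: Quartz (3.986).

Quartz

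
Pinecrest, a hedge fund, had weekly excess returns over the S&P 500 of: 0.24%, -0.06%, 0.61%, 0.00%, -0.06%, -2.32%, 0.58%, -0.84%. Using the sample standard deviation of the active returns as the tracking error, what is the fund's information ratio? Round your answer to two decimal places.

Mean return r̄ = -1.850 / 8 = -0.2313%
Σ(r − r̄)² = (0.24 − (-0.2313))² + (-0.06 − (-0.2313))² + (0.61 − (-0.2313))² + … = 6.4335
sample σ = √(6.4335 / 7) = √0.9191 = 0.9587%
IR = r̄ / tracking error = -0.2313 / 0.9587 = -0.2413

-0.24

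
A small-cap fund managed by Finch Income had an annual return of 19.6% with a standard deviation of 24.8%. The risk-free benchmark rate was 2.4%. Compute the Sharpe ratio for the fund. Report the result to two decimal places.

Sharpe = (Rp − Rf) / σp = (19.6% − 2.4%) / 24.8% = 17.20% / 24.8% = 0.6935

0.69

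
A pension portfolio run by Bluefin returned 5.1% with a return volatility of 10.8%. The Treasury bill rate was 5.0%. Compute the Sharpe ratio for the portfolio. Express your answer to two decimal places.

Sharpe = (Rp − Rf) / σp = (5.1% − 5.0%) / 10.8% = 0.10% / 10.8% = 0.0093

0.01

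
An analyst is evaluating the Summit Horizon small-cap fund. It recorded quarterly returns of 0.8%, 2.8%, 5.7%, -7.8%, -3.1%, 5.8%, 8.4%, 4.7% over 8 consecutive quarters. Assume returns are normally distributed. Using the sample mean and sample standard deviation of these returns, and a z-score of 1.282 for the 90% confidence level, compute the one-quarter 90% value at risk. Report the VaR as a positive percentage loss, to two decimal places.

Mean return r̄ = 17.30 / 8 = 2.1625%
Sample std dev = √[200.2988 / 7] = 5.3492%
VaR = −(r̄ − z·σ) = −(2.1625 − 1.282 × 5.3492) = −(-4.6952) = 4.6952%

4.70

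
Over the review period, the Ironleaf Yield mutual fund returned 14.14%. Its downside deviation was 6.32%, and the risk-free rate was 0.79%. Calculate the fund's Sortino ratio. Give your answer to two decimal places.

2.11

Sortino = (Rp − Rf) / σd = (14.14% − 0.79%) / 6.32% = 13.35% / 6.32% = 2.1123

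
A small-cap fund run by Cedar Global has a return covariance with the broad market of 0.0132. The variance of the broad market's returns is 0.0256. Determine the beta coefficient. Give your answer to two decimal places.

0.52

β = Cov(Rp, Rm) / Var(Rm) = 0.0132 / 0.0256 = 0.5156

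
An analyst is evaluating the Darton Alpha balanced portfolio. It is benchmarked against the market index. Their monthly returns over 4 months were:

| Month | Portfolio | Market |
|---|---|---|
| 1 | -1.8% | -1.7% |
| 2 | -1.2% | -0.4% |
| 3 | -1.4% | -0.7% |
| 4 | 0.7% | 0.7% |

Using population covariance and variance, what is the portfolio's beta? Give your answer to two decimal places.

r̄p = -0.9250%,  r̄m = -0.5250%
Cov = Σ(rp − r̄p)(rm − r̄m) / 4 = 0.7669
Var(rm) = Σ(rm − r̄m)² / 4 = 0.7319
β = Cov / Var = 0.7669 / 0.7319 = 1.0478

1.05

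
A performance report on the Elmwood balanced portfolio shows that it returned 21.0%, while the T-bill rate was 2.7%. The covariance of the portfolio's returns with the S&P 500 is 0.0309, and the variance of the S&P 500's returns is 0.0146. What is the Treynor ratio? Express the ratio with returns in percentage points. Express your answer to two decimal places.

β = Cov / Var = 0.0309 / 0.0146 = 2.1164
Treynor = (Rp − Rf) / β = (21.0% − 2.7%) / 2.1164 = 18.30 / 2.1164 = 8.6468

8.65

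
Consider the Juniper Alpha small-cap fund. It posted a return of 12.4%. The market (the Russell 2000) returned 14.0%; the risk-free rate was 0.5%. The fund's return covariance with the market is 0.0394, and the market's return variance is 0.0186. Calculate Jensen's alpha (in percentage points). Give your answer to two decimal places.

β = Cov / Var = 0.0394 / 0.0186 = 2.1183
E[R] = Rf + β(Rm − Rf) = 0.5% + 2.1183 × (14.0% − 0.5%) = 29.0971%
α = Rp − E[R] = 12.4% − 29.0971% = -16.6971

-16.70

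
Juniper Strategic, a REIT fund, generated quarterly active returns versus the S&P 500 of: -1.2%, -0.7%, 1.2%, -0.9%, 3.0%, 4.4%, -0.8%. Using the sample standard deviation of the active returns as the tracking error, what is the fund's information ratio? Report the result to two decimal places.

0.32

r̄ = (-1.2 − 0.7 + 1.2 − 0.9 + 3 + 4.4 − 0.8) / 7 = 5.00 / 7 = 0.7143%
Sample std dev = √[29.6086 / 6] = 2.2214%
IR = r̄ / tracking error = 0.7143 / 2.2214 = 0.3216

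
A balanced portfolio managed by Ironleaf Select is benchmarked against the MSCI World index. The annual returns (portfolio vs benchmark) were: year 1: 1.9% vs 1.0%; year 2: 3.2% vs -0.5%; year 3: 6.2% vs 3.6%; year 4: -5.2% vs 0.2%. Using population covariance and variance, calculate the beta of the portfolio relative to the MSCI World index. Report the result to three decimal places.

r̄p = 1.5250%,  r̄m = 1.0750%
Cov = Σ(rp − r̄p)(rm − r̄m) / 4 = 3.7556
Var(rm) = Σ(rm − r̄m)² / 4 = 2.4069
β = Cov / Var = 3.7556 / 2.4069 = 1.5603

1.560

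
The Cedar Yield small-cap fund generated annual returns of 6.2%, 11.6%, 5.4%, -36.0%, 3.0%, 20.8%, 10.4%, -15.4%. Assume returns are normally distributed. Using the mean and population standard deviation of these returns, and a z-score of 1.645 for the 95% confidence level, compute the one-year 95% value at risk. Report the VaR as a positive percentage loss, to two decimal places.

27.02

μ = (6.2 + 11.6 + 5.4 − 36 + 3 + 20.8 + 10.4 − 15.4) / 8 = 6.00 / 8 = 0.7500%
Population std dev = √[2280.6200 / 8] = 16.8842%
VaR = −(μ − z·σ) = −(0.7500 − 1.645 × 16.8842) = −(-27.0245) = 27.0245%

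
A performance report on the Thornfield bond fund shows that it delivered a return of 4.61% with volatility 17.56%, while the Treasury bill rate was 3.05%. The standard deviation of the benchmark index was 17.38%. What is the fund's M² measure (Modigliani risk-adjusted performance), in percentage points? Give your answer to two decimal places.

Sharpe = (Rp − Rf) / σp = (4.61% − 3.05%) / 17.56% = 0.0888
M² = Rf + Sharpe × σm = 3.05% + 0.0888 × 17.38% = 4.5933%

4.59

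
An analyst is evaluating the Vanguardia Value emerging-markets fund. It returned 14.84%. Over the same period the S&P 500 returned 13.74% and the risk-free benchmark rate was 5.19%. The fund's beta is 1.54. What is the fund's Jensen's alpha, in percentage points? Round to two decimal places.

CAPM expected return = Rf + β(Rm − Rf) = 5.19% + 1.54 × (13.74% − 5.19%) = 5.19 + 1.54 × 8.55 = 18.3570%
Jensen's α = Rp − E[R] = 14.84% − 18.3570% = -3.5170

-3.52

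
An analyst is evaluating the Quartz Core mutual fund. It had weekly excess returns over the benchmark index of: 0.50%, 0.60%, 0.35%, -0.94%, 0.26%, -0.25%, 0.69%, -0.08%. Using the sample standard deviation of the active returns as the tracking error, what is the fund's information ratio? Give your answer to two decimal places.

Mean return r̄ = 1.130 / 8 = 0.1413%
Σ(r − r̄)² = 2.0691; sample σ = √(2.0691/7) = 0.5437%
IR = r̄ / tracking error = 0.1413 / 0.5437 = 0.2599

0.26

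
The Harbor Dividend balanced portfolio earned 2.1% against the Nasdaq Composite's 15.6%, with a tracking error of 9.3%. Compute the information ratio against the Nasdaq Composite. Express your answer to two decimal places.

-1.45

IR = (Rp − Rb) / TE = (2.1% − 15.6%) / 9.3% = -13.50% / 9.3% = -1.4516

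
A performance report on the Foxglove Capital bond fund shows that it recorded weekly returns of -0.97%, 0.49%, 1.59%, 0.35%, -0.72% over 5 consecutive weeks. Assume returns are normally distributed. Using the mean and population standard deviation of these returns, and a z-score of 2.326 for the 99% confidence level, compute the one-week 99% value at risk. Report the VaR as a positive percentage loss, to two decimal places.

1.99

r̄ = (-0.97 + 0.49 + 1.59 + 0.35 − 0.72) / 5 = 0.1480%
Population σ = √[Σ(r − r̄)² / 5] = √[4.2405 / 5] = √0.8481 = 0.9209%
VaR = −(r̄ − z·σ) = −(0.1480 − 2.326 × 0.9209) = −(-1.9940) = 1.9940%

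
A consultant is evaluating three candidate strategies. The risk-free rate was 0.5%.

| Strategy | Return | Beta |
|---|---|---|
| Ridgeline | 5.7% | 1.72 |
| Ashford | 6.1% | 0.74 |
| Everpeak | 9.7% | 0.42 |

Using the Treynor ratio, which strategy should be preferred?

Ridgeline: Treynor = (5.7% − 0.5%) / 1.72 = 3.023
Ashford: Treynor = (6.1% − 0.5%) / 0.74 = 7.568
Everpeak: Treynor = (9.7% − 0.5%) / 0.42 = 21.905
Highest: Everpeak (21.905).

Everpeak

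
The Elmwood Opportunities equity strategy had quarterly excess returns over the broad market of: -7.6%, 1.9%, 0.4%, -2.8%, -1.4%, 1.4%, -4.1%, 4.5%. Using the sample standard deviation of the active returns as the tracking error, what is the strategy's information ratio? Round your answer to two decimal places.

-0.25

r̄ = (-7.6 + 1.9 + 0.4 − 2.8 − 1.4 + 1.4 − 4.1 + 4.5) / 8 = -7.70 / 8 = -0.9625%
Σ(r − r̄)² = (-7.6 − (-0.9625))² + (1.9 − (-0.9625))² + … = 102.9388
sample σ = √(102.9388 / 7) = √14.7055 = 3.8348%
IR = r̄ / tracking error = -0.9625 / 3.8348 = -0.2510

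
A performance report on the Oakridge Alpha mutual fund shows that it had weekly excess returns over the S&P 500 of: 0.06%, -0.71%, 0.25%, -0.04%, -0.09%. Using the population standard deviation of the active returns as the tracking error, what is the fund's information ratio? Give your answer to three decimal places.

-0.328

Mean return r̄ = -0.530 / 5 = -0.1060%
Population σ = √[Σ(r − r̄)² / 5] = √[0.5237 / 5] = √0.1047 = 0.3236%
IR = r̄ / tracking error = -0.1060 / 0.3236 = -0.3276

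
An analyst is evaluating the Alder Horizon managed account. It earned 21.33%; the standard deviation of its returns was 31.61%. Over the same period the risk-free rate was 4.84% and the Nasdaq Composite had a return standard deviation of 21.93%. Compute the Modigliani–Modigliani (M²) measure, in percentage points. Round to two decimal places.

Sharpe = (Rp − Rf) / σp = (21.33% − 4.84%) / 31.61% = 0.5217
M² = Rf + Sharpe × σm = 4.84% + 0.5217 × 21.93% = 16.2809%

16.28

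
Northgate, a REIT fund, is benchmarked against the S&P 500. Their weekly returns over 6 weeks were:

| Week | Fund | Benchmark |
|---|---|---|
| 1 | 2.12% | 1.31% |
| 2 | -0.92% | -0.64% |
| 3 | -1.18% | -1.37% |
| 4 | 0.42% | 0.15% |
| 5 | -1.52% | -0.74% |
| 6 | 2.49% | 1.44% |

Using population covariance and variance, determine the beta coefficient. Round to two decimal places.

r̄p = 0.2350%,  r̄m = 0.0250%
Cov = Σ(rp − r̄p)(rm − r̄m) / 6 = 1.6201
Var(rm) = Σ(rm − r̄m)² / 6 = 1.1071
β = Cov / Var = 1.6201 / 1.1071 = 1.4634

1.46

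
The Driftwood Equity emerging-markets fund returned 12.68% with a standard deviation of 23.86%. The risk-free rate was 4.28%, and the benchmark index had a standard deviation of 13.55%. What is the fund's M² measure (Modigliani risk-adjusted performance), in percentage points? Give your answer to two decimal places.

9.05

Sharpe = (Rp − Rf) / σp = (12.68% − 4.28%) / 23.86% = 0.3521
M² = Rf + Sharpe × σm = 4.28% + 0.3521 × 13.55% = 9.0510%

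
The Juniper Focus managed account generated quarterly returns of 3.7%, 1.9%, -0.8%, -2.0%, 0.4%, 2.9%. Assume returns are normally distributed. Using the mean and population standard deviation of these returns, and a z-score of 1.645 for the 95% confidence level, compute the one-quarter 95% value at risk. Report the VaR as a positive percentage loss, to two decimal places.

2.29

Mean return r̄ = 6.10 / 6 = 1.0167%
Population σ = √[Σ(r − r̄)² / 6] = √[24.3083 / 6] = √4.0514 = 2.0128%
VaR = −(r̄ − z·σ) = −(1.0167 − 1.645 × 2.0128) = −(-2.2944) = 2.2944%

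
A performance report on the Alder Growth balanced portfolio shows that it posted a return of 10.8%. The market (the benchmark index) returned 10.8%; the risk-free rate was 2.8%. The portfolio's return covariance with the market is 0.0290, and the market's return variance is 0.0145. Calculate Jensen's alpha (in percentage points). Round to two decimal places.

β = Cov / Var = 0.0290 / 0.0145 = 2.0000
E[R] = Rf + β(Rm − Rf) = 2.8% + 2.0000 × (10.8% − 2.8%) = 18.8000%
α = Rp − E[R] = 10.8% − 18.8000% = -8.0000

-8.00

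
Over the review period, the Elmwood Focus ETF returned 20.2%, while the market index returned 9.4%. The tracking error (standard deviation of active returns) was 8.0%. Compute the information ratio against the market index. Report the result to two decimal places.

IR = (Rp − Rb) / TE = (20.2% − 9.4%) / 8.0% = 10.80% / 8.0% = 1.3500

1.35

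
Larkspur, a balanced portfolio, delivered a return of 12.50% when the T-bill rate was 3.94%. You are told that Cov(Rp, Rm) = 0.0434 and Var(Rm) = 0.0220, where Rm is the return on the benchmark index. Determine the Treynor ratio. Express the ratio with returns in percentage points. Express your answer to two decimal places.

4.34

β = Cov / Var = 0.0434 / 0.0220 = 1.9727
Treynor = (Rp − Rf) / β = (12.50% − 3.94%) / 1.9727 = 8.56 / 1.9727 = 4.3392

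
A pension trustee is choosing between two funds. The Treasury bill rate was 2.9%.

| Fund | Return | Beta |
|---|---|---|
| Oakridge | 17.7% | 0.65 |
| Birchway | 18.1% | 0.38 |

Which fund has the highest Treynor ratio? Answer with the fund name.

Birchway

Oakridge: Treynor = (17.7% − 2.9%) / 0.65 = 22.769
Birchway: Treynor = (18.1% − 2.9%) / 0.38 = 40.000
Highest: Birchway (40.000).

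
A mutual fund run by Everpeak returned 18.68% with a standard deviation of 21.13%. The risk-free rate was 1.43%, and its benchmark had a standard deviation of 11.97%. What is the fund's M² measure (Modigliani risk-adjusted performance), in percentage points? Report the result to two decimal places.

Sharpe = (Rp − Rf) / σp = (18.68% − 1.43%) / 21.13% = 0.8164
M² = Rf + Sharpe × σm = 1.43% + 0.8164 × 11.97% = 11.2023%

11.20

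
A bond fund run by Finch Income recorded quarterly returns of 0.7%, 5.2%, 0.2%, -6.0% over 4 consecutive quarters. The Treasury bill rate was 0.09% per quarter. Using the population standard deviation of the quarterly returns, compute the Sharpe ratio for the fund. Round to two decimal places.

-0.02

Mean return r̄ = 0.10 / 4 = 0.0250%
Σ(r − r̄)² = (0.7 − 0.0250)² + (5.2 − 0.0250)² + … = 63.5675
population σ = √(63.5675 / 4) = √15.8919 = 3.9865%
Sharpe = (r̄ − rf) / σ = (0.0250 − 0.09) / 3.9865 = -0.0650 / 3.9865 = -0.0163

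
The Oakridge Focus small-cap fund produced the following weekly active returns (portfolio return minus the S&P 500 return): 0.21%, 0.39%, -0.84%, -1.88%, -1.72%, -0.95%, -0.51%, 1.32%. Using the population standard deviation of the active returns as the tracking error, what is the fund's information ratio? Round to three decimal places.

μ = (0.21 + 0.39 − 0.84 − 1.88 − 1.72 − 0.95 − 0.51 + 1.32) / 8 = -0.4975%
Σ(r − μ)² = (0.21 − (-0.4975))² + (0.39 − (-0.4975))² + … = 8.3196
σ = √[8.3196 / 8] = 1.0198%
IR = μ / tracking error = -0.4975 / 1.0198 = -0.4878

-0.488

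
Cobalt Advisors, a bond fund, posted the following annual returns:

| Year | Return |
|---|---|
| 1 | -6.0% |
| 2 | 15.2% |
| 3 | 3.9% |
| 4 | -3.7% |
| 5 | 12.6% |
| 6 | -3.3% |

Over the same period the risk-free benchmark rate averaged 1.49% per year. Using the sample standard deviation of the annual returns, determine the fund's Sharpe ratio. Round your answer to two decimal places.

Mean return μ = 18.70 / 6 = 3.1167%
Sample σ = √[Σ(r − μ)² / 5] = √[407.3083 / 5] = √81.4617 = 9.0256%
Sharpe = (μ − rf) / σ = (3.1167 − 1.49) / 9.0256 = 1.6267 / 9.0256 = 0.1802

0.18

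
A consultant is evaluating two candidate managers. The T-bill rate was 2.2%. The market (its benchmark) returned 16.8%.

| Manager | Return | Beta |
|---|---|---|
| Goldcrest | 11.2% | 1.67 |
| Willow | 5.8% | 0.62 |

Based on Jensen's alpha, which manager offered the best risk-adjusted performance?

Willow

Goldcrest: α = 11.2% − [2.2% + 1.67 × (16.8% − 2.2%)] = -15.382
Willow: α = 5.8% − [2.2% + 0.62 × (16.8% − 2.2%)] = -5.452
Highest: Willow (-5.452).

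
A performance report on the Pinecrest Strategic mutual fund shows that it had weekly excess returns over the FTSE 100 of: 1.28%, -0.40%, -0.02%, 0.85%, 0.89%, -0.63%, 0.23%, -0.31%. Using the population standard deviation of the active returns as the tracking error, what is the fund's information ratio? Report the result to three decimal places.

0.362

Mean return r̄ = 1.890 / 8 = 0.2363%
Σ(r − r̄)² = (1.28 − 0.2363)² + (-0.4 − 0.2363)² + (-0.02 − 0.2363)² + … = 3.4128
population σ = √(3.4128 / 8) = √0.4266 = 0.6531%
IR = r̄ / tracking error = 0.2363 / 0.6531 = 0.3618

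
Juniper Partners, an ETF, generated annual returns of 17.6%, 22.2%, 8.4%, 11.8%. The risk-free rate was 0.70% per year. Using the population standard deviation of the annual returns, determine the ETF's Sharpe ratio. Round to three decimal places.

2.698

μ = (17.6 + 22.2 + 8.4 + 11.8) / 4 = 15.0000%
Population std dev = √[112.4000 / 4] = 5.3009%
Sharpe = (μ − rf) / σ = (15.0000 − 0.7) / 5.3009 = 14.3000 / 5.3009 = 2.6977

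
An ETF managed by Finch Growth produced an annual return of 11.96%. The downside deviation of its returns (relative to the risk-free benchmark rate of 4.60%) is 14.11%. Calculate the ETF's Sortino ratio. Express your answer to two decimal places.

Sortino = (Rp − Rf) / σd = (11.96% − 4.60%) / 14.11% = 7.36% / 14.11% = 0.5216

0.52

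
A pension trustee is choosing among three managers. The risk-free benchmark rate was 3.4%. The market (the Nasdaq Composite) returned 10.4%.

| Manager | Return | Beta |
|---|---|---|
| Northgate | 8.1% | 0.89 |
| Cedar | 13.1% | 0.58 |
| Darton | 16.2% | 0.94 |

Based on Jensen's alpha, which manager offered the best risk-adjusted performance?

Northgate: α = 8.1% − [3.4% + 0.89 × (10.4% − 3.4%)] = -1.530
Cedar: α = 13.1% − [3.4% + 0.58 × (10.4% − 3.4%)] = 5.640
Darton: α = 16.2% − [3.4% + 0.94 × (10.4% − 3.4%)] = 6.220
Highest: Darton (6.220).

Darton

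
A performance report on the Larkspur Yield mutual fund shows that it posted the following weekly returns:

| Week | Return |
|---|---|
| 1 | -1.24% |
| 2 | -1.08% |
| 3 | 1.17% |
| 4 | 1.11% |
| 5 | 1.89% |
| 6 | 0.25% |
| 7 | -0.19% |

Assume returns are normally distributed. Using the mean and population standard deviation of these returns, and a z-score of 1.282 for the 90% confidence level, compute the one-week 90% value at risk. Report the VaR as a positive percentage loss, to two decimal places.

r̄ = (-1.24 − 1.08 + 1.17 + 1.11 + 1.89 + 0.25 − 0.19) / 7 = 1.910 / 7 = 0.2729%
Population σ = √[Σ(r − r̄)² / 7] = √[8.4545 / 7] = √1.2078 = 1.0990%
VaR = −(r̄ − z·σ) = −(0.2729 − 1.282 × 1.0990) = −(-1.1360) = 1.1360%

1.14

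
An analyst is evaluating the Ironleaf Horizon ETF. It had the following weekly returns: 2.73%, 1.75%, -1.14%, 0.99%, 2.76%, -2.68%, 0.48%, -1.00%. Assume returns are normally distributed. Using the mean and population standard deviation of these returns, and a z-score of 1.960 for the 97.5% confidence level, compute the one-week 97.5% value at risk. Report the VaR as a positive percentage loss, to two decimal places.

r̄ = (2.73 + 1.75 − 1.14 + 0.99 + 2.76 − 2.68 + 0.48 − 1) / 8 = 3.890 / 8 = 0.4863%
Σ(r − r̄)² = (2.73 − 0.4863)² + (1.75 − 0.4863)² + … = 26.9340
σ = √[26.9340 / 8] = 1.8349%
VaR = −(r̄ − z·σ) = −(0.4863 − 1.960 × 1.8349) = −(-3.1101) = 3.1101%

3.11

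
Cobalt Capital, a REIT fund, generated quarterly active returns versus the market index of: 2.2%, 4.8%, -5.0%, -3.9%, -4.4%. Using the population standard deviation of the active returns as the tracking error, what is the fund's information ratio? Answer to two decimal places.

r̄ = (2.2 + 4.8 − 5 − 3.9 − 4.4) / 5 = -1.2600%
Σ(r − r̄)² = 79.5120; population σ = √(79.5120/5) = 3.9878%
IR = r̄ / tracking error = -1.2600 / 3.9878 = -0.3160

-0.32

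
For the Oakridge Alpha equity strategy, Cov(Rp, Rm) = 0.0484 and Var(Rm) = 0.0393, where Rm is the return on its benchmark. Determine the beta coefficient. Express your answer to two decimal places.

β = Cov(Rp, Rm) / Var(Rm) = 0.0484 / 0.0393 = 1.2316

1.23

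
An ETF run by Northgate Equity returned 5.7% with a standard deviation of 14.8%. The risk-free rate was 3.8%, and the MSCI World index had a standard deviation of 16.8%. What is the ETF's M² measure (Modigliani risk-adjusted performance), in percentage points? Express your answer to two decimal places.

Sharpe = (Rp − Rf) / σp = (5.7% − 3.8%) / 14.8% = 0.1284
M² = Rf + Sharpe × σm = 3.8% + 0.1284 × 16.8% = 5.9571%

5.96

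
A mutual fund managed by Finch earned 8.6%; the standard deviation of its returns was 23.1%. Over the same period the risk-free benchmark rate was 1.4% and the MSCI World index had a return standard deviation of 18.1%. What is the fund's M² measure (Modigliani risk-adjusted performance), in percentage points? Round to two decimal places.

7.04

Sharpe = (Rp − Rf) / σp = (8.6% − 1.4%) / 23.1% = 0.3117
M² = Rf + Sharpe × σm = 1.4% + 0.3117 × 18.1% = 7.0418%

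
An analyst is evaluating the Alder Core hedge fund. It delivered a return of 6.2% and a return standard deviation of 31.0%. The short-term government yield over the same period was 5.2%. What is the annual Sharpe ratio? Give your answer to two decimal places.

0.03

Sharpe = (Rp − Rf) / σp = (6.2% − 5.2%) / 31.0% = 1.00% / 31.0% = 0.0323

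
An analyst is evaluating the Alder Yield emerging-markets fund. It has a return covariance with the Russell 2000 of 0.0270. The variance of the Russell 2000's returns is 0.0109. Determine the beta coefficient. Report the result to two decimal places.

2.48

β = Cov(Rp, Rm) / Var(Rm) = 0.0270 / 0.0109 = 2.4771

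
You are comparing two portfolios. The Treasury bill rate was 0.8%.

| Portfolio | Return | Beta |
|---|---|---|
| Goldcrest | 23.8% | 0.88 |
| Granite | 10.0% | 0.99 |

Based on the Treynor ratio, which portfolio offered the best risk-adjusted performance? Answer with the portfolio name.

Goldcrest: Treynor = (23.8% − 0.8%) / 0.88 = 26.136
Granite: Treynor = (10.0% − 0.8%) / 0.99 = 9.293
Highest: Goldcrest (26.136).

Goldcrest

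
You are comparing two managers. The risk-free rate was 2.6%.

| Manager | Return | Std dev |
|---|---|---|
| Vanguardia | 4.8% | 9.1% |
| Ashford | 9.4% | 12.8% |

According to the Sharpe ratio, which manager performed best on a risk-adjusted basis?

Ashford

Vanguardia: Sharpe ratio = (4.8% − 2.6%) / 9.1% = 0.242
Ashford: Sharpe ratio = (9.4% − 2.6%) / 12.8% = 0.531
Highest: Ashford (0.531).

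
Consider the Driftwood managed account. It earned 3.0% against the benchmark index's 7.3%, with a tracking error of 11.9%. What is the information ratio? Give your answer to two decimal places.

-0.36

IR = (Rp − Rb) / TE = (3.0% − 7.3%) / 11.9% = -4.30% / 11.9% = -0.3613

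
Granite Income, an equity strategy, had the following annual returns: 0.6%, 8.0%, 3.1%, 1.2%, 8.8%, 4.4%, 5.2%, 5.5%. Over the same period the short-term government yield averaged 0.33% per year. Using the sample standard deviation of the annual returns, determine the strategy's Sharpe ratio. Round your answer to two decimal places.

r̄ = (0.6 + 8 + 3.1 + 1.2 + 8.8 + 4.4 + 5.2 + 5.5) / 8 = 36.80 / 8 = 4.6000%
Sample std dev = √[60.2200 / 7] = 2.9331%
Sharpe = (r̄ − rf) / σ = (4.6000 − 0.33) / 2.9331 = 4.2700 / 2.9331 = 1.4558

1.46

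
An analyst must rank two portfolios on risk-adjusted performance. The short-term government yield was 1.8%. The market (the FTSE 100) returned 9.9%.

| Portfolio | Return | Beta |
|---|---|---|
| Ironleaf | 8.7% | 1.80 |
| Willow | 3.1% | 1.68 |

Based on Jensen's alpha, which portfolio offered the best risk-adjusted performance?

Ironleaf: α = 8.7% − [1.8% + 1.80 × (9.9% − 1.8%)] = -7.680
Willow: α = 3.1% − [1.8% + 1.68 × (9.9% − 1.8%)] = -12.308
Highest: Ironleaf (-7.680).

Ironleaf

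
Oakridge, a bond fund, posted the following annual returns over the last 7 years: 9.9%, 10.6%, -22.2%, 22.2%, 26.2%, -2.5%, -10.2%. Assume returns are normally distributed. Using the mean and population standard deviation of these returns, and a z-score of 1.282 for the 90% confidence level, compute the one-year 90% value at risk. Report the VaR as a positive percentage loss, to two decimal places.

r̄ = (9.9 + 10.6 − 22.2 + 22.2 + 26.2 − 2.5 − 10.2) / 7 = 34.00 / 7 = 4.8571%
Σ(r − r̄)² = 1827.6371; population σ = √(1827.6371/7) = 16.1583%
VaR = −(r̄ − z·σ) = −(4.8571 − 1.282 × 16.1583) = −(-15.8578) = 15.8578%

15.86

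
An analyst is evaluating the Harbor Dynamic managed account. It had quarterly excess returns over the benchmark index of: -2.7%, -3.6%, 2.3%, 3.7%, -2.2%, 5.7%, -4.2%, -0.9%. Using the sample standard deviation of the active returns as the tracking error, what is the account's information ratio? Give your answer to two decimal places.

Mean return μ = -1.90 / 8 = -0.2375%
Sample std dev = √[94.5588 / 7] = 3.6754%
IR = μ / tracking error = -0.2375 / 3.6754 = -0.0646

-0.06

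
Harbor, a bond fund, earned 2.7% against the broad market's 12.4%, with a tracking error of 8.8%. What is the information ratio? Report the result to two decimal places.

IR = (Rp − Rb) / TE = (2.7% − 12.4%) / 8.8% = -9.70% / 8.8% = -1.1023

-1.10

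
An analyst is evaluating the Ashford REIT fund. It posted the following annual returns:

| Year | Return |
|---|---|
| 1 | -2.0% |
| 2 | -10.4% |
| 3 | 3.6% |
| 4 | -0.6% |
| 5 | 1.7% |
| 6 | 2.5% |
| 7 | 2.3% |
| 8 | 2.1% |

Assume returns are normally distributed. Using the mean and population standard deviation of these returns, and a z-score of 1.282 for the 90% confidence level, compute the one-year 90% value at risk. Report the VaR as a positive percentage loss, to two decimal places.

5.54

Mean return r̄ = -0.80 / 8 = -0.1000%
Σ(r − r̄)² = (-2 − (-0.1000))² + (-10.4 − (-0.1000))² + (3.6 − (-0.1000))² + … = 144.2400
σ = √[144.2400 / 8] = 4.2462%
VaR = −(r̄ − z·σ) = −(-0.1000 − 1.282 × 4.2462) = −(-5.5436) = 5.5436%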